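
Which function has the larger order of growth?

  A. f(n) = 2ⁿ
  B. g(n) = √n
A

f(n) = 2ⁿ is O(2ⁿ), while g(n) = √n is O(√n).
Since O(2ⁿ) grows faster than O(√n), f(n) dominates.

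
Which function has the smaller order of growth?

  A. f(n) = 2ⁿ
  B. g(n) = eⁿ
A

f(n) = 2ⁿ is O(2ⁿ), while g(n) = eⁿ is O(eⁿ).
Since O(2ⁿ) grows slower than O(eⁿ), f(n) is dominated.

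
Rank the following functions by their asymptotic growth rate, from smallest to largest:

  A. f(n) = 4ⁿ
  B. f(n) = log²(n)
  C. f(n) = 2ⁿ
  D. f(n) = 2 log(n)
D < B < C < A

Comparing growth rates:
D = 2 log(n) is O(log n)
B = log²(n) is O(log² n)
C = 2ⁿ is O(2ⁿ)
A = 4ⁿ is O(4ⁿ)

Therefore, the order from slowest to fastest is: D < B < C < A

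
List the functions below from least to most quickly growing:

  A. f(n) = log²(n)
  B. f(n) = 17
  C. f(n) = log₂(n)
B < C < A

Comparing growth rates:
B = 17 is O(1)
C = log₂(n) is O(log n)
A = log²(n) is O(log² n)

Therefore, the order from slowest to fastest is: B < C < A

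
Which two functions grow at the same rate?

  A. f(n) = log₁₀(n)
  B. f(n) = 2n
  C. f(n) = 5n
B and C

Examining each function:
  A. log₁₀(n) is O(log n)
  B. 2n is O(n)
  C. 5n is O(n)

Functions B and C both have the same complexity class.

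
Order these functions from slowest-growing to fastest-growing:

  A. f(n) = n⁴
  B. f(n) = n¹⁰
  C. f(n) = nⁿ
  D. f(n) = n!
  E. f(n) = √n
E < A < B < D < C

Comparing growth rates:
E = √n is O(√n)
A = n⁴ is O(n⁴)
B = n¹⁰ is O(n¹⁰)
D = n! is O(n!)
C = nⁿ is O(nⁿ)

Therefore, the order from slowest to fastest is: E < A < B < D < C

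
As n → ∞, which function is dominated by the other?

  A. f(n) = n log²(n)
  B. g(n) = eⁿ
A

f(n) = n log²(n) is O(n log² n), while g(n) = eⁿ is O(eⁿ).
Since O(n log² n) grows slower than O(eⁿ), f(n) is dominated.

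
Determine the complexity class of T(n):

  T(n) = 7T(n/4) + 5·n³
Θ(n³)

Master Theorem: a = 7, b = 4, f(n) = 5·n³.
Compute the critical exponent d = log₄(7) = 1.404.
Compare f(n) = Θ(n³) against n^d:
  k = 3 > d = 1.404, so f(n) = Ω(n^(d+ε)) — Case 3.
  Regularity: a·(n/b)^3/n^3 = a/b^3 = 7/64 < 1 ✓.
  The top-level work dominates: T(n) = Θ(f(n)) = Θ(n³).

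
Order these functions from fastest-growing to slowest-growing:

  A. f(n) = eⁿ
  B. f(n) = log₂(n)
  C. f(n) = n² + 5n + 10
A > C > B

Comparing growth rates:
A = eⁿ is O(eⁿ)
C = n² + 5n + 10 is O(n²)
B = log₂(n) is O(log n)

Therefore, the order from fastest to slowest is: A > C > B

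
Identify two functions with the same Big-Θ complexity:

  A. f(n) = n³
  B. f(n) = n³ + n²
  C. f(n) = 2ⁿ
A and B

Examining each function:
  A. n³ is O(n³)
  B. n³ + n² is O(n³)
  C. 2ⁿ is O(2ⁿ)

Functions A and B both have the same complexity class.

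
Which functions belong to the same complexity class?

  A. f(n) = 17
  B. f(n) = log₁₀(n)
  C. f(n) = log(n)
B and C

Examining each function:
  A. 17 is O(1)
  B. log₁₀(n) is O(log n)
  C. log(n) is O(log n)

Functions B and C both have the same complexity class.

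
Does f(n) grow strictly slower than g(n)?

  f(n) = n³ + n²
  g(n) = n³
False

f(n) = n³ + n² is O(n³), and g(n) = n³ is O(n³).
Since they have the same growth rate, f(n) = o(g(n)) is false.
(f = o(g) requires f to grow strictly slower, not equal.)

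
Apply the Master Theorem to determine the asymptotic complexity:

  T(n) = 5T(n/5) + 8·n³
Θ(n³)

Master Theorem: a = 5, b = 5, f(n) = 8·n³.
Compute the critical exponent d = log₅(5) = 1.
Compare f(n) = Θ(n³) against n^d:
  k = 3 > d = 1, so f(n) = Ω(n^(d+ε)) — Case 3.
  Regularity: a·(n/b)^3/n^3 = a/b^3 = 5/125 < 1 ✓.
  The top-level work dominates: T(n) = Θ(f(n)) = Θ(n³).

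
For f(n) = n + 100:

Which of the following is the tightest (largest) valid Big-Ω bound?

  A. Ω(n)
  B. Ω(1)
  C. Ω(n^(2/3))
A

f(n) = n + 100 is Ω(n).
All listed options are valid Big-Ω bounds (lower bounds),
but Ω(n) is the tightest (largest valid bound).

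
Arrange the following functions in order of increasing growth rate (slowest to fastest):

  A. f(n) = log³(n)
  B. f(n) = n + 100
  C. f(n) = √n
A < C < B

Comparing growth rates:
A = log³(n) is O(log³ n)
C = √n is O(√n)
B = n + 100 is O(n)

Therefore, the order from slowest to fastest is: A < C < B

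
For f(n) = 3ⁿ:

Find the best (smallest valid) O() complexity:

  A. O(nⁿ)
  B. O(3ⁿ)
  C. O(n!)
B

f(n) = 3ⁿ is O(3ⁿ).
All listed options are valid Big-O bounds (upper bounds),
but O(3ⁿ) is the tightest (smallest valid bound).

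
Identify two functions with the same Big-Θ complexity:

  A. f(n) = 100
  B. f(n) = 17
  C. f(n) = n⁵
A and B

Examining each function:
  A. 100 is O(1)
  B. 17 is O(1)
  C. n⁵ is O(n⁵)

Functions A and B both have the same complexity class.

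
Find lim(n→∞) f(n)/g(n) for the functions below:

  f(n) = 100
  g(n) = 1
100

Since 100 and 1 have the same growth rate (O(1)),
the ratio converges to a constant: 100.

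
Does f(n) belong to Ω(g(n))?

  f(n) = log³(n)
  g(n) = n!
False

f(n) = log³(n) is O(log³ n), and g(n) = n! is O(n!).
Since O(log³ n) grows slower than O(n!), f(n) = Ω(g(n)) is false.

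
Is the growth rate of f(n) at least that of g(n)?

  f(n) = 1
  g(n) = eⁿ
False

f(n) = 1 is O(1), and g(n) = eⁿ is O(eⁿ).
Since O(1) grows slower than O(eⁿ), f(n) = Ω(g(n)) is false.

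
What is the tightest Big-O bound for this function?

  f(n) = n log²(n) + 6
O(n log² n)

The dominant term in n log²(n) + 6 is n log²(n), which is Θ(n log² n).
Lower-order terms (6) are asymptotically negligible.
Constants are absorbed, so the tightest bound is O(n log² n).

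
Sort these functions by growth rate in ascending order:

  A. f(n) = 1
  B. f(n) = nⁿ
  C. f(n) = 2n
A < C < B

Comparing growth rates:
A = 1 is O(1)
C = 2n is O(n)
B = nⁿ is O(nⁿ)

Therefore, the order from slowest to fastest is: A < C < B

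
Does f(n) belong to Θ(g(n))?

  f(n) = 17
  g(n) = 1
True

f(n) = 17 and g(n) = 1 are both O(1).
Since they have the same asymptotic growth rate, f(n) = Θ(g(n)) is true.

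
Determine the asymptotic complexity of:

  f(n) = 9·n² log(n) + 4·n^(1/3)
O(n² log n)

The dominant term in 9·n² log(n) + 4·n^(1/3) is 9·n² log(n), which is Θ(n² log n).
Lower-order terms (4·n^(1/3)) are asymptotically negligible.
Constants are absorbed, so the tightest bound is O(n² log n).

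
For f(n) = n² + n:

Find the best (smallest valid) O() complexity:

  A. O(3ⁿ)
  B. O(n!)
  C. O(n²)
C

f(n) = n² + n is O(n²).
All listed options are valid Big-O bounds (upper bounds),
but O(n²) is the tightest (smallest valid bound).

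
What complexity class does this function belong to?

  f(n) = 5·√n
O(√n)

The dominant term in 5·√n is 5·√n, which is Θ(√n).
Constants are absorbed, so the tightest bound is O(√n).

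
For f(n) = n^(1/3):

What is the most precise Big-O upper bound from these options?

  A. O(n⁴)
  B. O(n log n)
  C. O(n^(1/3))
C

f(n) = n^(1/3) is O(n^(1/3)).
All listed options are valid Big-O bounds (upper bounds),
but O(n^(1/3)) is the tightest (smallest valid bound).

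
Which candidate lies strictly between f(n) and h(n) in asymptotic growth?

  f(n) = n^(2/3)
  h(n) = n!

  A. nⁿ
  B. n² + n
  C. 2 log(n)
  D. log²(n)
B

We need g(n) with n^(2/3) = o(g(n)) and g(n) = o(n!), i.e. O(n^(2/3)) ≺ g ≺ O(n!).
Check each option:
  A. nⁿ — O(nⁿ) does not grow strictly slower than h(n)
  B. n² + n — O(n²) is strictly between O(n^(2/3)) and O(n!) ✓
  C. 2 log(n) — O(log n) does not grow strictly faster than f(n)
  D. log²(n) — O(log² n) does not grow strictly faster than f(n)

Only option B (n² + n) lies strictly between.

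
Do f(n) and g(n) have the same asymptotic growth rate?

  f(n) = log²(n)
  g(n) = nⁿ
False

f(n) = log²(n) is O(log² n), and g(n) = nⁿ is O(nⁿ).
Since they have different growth rates, f(n) = Θ(g(n)) is false.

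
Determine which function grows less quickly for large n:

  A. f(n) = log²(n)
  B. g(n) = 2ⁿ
A

f(n) = log²(n) is O(log² n), while g(n) = 2ⁿ is O(2ⁿ).
Since O(log² n) grows slower than O(2ⁿ), f(n) is dominated.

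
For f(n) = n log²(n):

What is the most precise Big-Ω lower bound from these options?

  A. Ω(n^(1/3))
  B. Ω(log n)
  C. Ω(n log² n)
C

f(n) = n log²(n) is Ω(n log² n).
All listed options are valid Big-Ω bounds (lower bounds),
but Ω(n log² n) is the tightest (largest valid bound).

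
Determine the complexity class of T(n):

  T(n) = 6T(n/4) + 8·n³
Θ(n³)

Master Theorem: a = 6, b = 4, f(n) = 8·n³.
Compute the critical exponent d = log₄(6) = 1.292.
Compare f(n) = Θ(n³) against n^d:
  k = 3 > d = 1.292, so f(n) = Ω(n^(d+ε)) — Case 3.
  Regularity: a·(n/b)^3/n^3 = a/b^3 = 6/64 < 1 ✓.
  The top-level work dominates: T(n) = Θ(f(n)) = Θ(n³).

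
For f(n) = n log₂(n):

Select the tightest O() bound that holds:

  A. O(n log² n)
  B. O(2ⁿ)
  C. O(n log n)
C

f(n) = n log₂(n) is O(n log n).
All listed options are valid Big-O bounds (upper bounds),
but O(n log n) is the tightest (smallest valid bound).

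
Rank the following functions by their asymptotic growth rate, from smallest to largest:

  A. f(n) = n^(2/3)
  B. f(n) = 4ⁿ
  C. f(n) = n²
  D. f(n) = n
A < D < C < B

Comparing growth rates:
A = n^(2/3) is O(n^(2/3))
D = n is O(n)
C = n² is O(n²)
B = 4ⁿ is O(4ⁿ)

Therefore, the order from slowest to fastest is: A < D < C < B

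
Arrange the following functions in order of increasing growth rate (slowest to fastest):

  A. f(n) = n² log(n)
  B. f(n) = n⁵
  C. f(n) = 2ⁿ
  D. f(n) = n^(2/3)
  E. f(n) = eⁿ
D < A < B < C < E

Comparing growth rates:
D = n^(2/3) is O(n^(2/3))
A = n² log(n) is O(n² log n)
B = n⁵ is O(n⁵)
C = 2ⁿ is O(2ⁿ)
E = eⁿ is O(eⁿ)

Therefore, the order from slowest to fastest is: D < A < B < C < E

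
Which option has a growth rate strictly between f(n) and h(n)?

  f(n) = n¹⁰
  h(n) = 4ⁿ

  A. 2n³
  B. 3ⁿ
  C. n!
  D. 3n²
B

We need g(n) with n¹⁰ = o(g(n)) and g(n) = o(4ⁿ), i.e. O(n¹⁰) ≺ g ≺ O(4ⁿ).
Check each option:
  A. 2n³ — O(n³) does not grow strictly faster than f(n)
  B. 3ⁿ — O(3ⁿ) is strictly between O(n¹⁰) and O(4ⁿ) ✓
  C. n! — O(n!) does not grow strictly slower than h(n)
  D. 3n² — O(n²) does not grow strictly faster than f(n)

Only option B (3ⁿ) lies strictly between.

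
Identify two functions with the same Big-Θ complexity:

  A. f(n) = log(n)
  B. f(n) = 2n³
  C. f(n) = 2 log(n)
A and C

Examining each function:
  A. log(n) is O(log n)
  B. 2n³ is O(n³)
  C. 2 log(n) is O(log n)

Functions A and C both have the same complexity class.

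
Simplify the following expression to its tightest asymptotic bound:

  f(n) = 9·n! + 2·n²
Θ(n!)

Order the terms by growth rate: 2·n² ≺ 9·n!.
The fastest-growing term 9·n! dominates as n → ∞; dropping its constant factor gives Θ(n!).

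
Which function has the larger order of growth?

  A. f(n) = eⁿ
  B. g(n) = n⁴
A

f(n) = eⁿ is O(eⁿ), while g(n) = n⁴ is O(n⁴).
Since O(eⁿ) grows faster than O(n⁴), f(n) dominates.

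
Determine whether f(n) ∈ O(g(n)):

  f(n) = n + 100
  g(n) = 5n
True

f(n) = n + 100 and g(n) = 5n are both O(n).
Big-O permits equal growth rates (f ≤ c·g for some c), so f(n) = O(g(n)) is true.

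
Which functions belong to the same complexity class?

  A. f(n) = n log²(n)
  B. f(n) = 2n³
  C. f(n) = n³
B and C

Examining each function:
  A. n log²(n) is O(n log² n)
  B. 2n³ is O(n³)
  C. n³ is O(n³)

Functions B and C both have the same complexity class.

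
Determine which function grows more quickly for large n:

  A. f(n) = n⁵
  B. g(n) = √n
A

f(n) = n⁵ is O(n⁵), while g(n) = √n is O(√n).
Since O(n⁵) grows faster than O(√n), f(n) dominates.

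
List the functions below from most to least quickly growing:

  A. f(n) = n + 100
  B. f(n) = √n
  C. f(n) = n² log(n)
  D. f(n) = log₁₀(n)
C > A > B > D

Comparing growth rates:
C = n² log(n) is O(n² log n)
A = n + 100 is O(n)
B = √n is O(√n)
D = log₁₀(n) is O(log n)

Therefore, the order from fastest to slowest is: C > A > B > D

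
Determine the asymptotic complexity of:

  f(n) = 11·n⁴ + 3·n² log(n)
O(n⁴)

The dominant term in 11·n⁴ + 3·n² log(n) is 11·n⁴, which is Θ(n⁴).
Lower-order terms (3·n² log(n)) are asymptotically negligible.
Constants are absorbed, so the tightest bound is O(n⁴).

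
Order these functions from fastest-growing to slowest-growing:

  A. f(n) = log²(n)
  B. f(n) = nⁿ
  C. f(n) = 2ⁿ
B > C > A

Comparing growth rates:
B = nⁿ is O(nⁿ)
C = 2ⁿ is O(2ⁿ)
A = log²(n) is O(log² n)

Therefore, the order from fastest to slowest is: B > C > A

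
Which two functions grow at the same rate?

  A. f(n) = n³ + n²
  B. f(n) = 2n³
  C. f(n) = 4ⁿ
A and B

Examining each function:
  A. n³ + n² is O(n³)
  B. 2n³ is O(n³)
  C. 4ⁿ is O(4ⁿ)

Functions A and B both have the same complexity class.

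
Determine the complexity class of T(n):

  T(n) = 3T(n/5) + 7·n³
Θ(n³)

Master Theorem: a = 3, b = 5, f(n) = 7·n³.
Compute the critical exponent d = log₅(3) = 0.683.
Compare f(n) = Θ(n³) against n^d:
  k = 3 > d = 0.683, so f(n) = Ω(n^(d+ε)) — Case 3.
  Regularity: a·(n/b)^3/n^3 = a/b^3 = 3/125 < 1 ✓.
  The top-level work dominates: T(n) = Θ(f(n)) = Θ(n³).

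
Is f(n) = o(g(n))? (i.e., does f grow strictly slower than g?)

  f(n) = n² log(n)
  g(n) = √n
False

f(n) = n² log(n) is O(n² log n), and g(n) = √n is O(√n).
Since O(n² log n) grows faster than or equal to O(√n), f(n) = o(g(n)) is false.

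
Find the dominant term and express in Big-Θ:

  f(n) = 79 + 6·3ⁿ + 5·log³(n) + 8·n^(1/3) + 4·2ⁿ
Θ(3ⁿ)

Order the terms by growth rate: 79 ≺ 5·log³(n) ≺ 8·n^(1/3) ≺ 4·2ⁿ ≺ 6·3ⁿ.
The fastest-growing term 6·3ⁿ dominates as n → ∞; dropping its constant factor gives Θ(3ⁿ).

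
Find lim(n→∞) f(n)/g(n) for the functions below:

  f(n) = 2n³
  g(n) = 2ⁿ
0

Since 2n³ (O(n³)) grows slower than 2ⁿ (O(2ⁿ)),
the ratio f(n)/g(n) → 0 as n → ∞.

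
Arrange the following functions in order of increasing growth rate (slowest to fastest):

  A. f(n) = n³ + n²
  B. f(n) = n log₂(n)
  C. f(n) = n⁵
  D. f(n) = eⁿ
B < A < C < D

Comparing growth rates:
B = n log₂(n) is O(n log n)
A = n³ + n² is O(n³)
C = n⁵ is O(n⁵)
D = eⁿ is O(eⁿ)

Therefore, the order from slowest to fastest is: B < A < C < D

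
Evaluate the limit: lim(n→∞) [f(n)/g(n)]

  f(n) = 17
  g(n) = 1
17

Since 17 and 1 have the same growth rate (O(1)),
the ratio converges to a constant: 17.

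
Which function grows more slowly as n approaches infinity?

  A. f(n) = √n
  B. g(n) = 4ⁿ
A

f(n) = √n is O(√n), while g(n) = 4ⁿ is O(4ⁿ).
Since O(√n) grows slower than O(4ⁿ), f(n) is dominated.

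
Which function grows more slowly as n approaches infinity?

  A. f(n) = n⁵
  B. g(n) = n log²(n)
B

f(n) = n⁵ is O(n⁵), while g(n) = n log²(n) is O(n log² n).
Since O(n log² n) grows slower than O(n⁵), g(n) is dominated.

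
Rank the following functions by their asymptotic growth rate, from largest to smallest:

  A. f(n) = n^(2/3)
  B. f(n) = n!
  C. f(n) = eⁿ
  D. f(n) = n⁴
B > C > D > A

Comparing growth rates:
B = n! is O(n!)
C = eⁿ is O(eⁿ)
D = n⁴ is O(n⁴)
A = n^(2/3) is O(n^(2/3))

Therefore, the order from fastest to slowest is: B > C > D > A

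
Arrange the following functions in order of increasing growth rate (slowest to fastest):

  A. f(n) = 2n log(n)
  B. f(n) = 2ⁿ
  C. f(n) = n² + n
A < C < B

Comparing growth rates:
A = 2n log(n) is O(n log n)
C = n² + n is O(n²)
B = 2ⁿ is O(2ⁿ)

Therefore, the order from slowest to fastest is: A < C < B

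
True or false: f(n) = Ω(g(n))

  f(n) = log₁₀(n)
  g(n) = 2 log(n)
True

f(n) = log₁₀(n) and g(n) = 2 log(n) are both O(log n).
Big-Ω permits equal growth rates (f ≥ c·g for some c > 0), so f(n) = Ω(g(n)) is true.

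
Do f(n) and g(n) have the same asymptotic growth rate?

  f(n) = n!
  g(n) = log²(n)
False

f(n) = n! is O(n!), and g(n) = log²(n) is O(log² n).
Since they have different growth rates, f(n) = Θ(g(n)) is false.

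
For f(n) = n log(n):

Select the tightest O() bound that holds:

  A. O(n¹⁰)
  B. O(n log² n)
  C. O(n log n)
C

f(n) = n log(n) is O(n log n).
All listed options are valid Big-O bounds (upper bounds),
but O(n log n) is the tightest (smallest valid bound).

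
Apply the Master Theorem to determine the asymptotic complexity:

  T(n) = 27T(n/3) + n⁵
Θ(n⁵)

Master Theorem: a = 27, b = 3, f(n) = n⁵.
Compute the critical exponent d = log₃(27) = 3.
Compare f(n) = Θ(n⁵) against n^d:
  k = 5 > d = 3, so f(n) = Ω(n^(d+ε)) — Case 3.
  Regularity: a·(n/b)^5/n^5 = a/b^5 = 27/243 < 1 ✓.
  The top-level work dominates: T(n) = Θ(f(n)) = Θ(n⁵).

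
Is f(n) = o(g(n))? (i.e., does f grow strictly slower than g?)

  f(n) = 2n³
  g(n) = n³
False

f(n) = 2n³ is O(n³), and g(n) = n³ is O(n³).
Since they have the same growth rate, f(n) = o(g(n)) is false.
(f = o(g) requires f to grow strictly slower, not equal.)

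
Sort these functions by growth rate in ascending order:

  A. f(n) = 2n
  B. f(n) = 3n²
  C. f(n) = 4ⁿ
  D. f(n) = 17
D < A < B < C

Comparing growth rates:
D = 17 is O(1)
A = 2n is O(n)
B = 3n² is O(n²)
C = 4ⁿ is O(4ⁿ)

Therefore, the order from slowest to fastest is: D < A < B < C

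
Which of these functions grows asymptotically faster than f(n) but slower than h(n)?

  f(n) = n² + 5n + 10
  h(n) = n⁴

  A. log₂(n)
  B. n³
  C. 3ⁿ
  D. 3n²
B

We need g(n) with n² + 5n + 10 = o(g(n)) and g(n) = o(n⁴), i.e. O(n²) ≺ g ≺ O(n⁴).
Check each option:
  A. log₂(n) — O(log n) does not grow strictly faster than f(n)
  B. n³ — O(n³) is strictly between O(n²) and O(n⁴) ✓
  C. 3ⁿ — O(3ⁿ) does not grow strictly slower than h(n)
  D. 3n² — O(n²) does not grow strictly faster than f(n)

Only option B (n³) lies strictly between.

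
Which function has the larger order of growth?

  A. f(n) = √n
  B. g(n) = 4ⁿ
B

f(n) = √n is O(√n), while g(n) = 4ⁿ is O(4ⁿ).
Since O(4ⁿ) grows faster than O(√n), g(n) dominates.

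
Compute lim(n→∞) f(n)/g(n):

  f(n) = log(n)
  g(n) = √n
0

Since log(n) (O(log n)) grows slower than √n (O(√n)),
the ratio f(n)/g(n) → 0 as n → ∞.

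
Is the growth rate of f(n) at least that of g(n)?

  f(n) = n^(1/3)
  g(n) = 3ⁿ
False

f(n) = n^(1/3) is O(n^(1/3)), and g(n) = 3ⁿ is O(3ⁿ).
Since O(n^(1/3)) grows slower than O(3ⁿ), f(n) = Ω(g(n)) is false.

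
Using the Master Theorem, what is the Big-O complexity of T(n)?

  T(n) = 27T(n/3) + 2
Θ(n³)

Master Theorem: a = 27, b = 3, f(n) = 2.
Compute the critical exponent d = log₃(27) = 3.
Compare f(n) = Θ(1) against n^d:
  k = 0 < d = 3, so f(n) = O(n^(d-ε)) — Case 1.
  The recursion cost dominates: T(n) = Θ(n^d) = Θ(n³).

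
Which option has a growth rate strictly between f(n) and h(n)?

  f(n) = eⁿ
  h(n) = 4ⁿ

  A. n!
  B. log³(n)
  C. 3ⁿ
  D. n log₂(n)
C

We need g(n) with eⁿ = o(g(n)) and g(n) = o(4ⁿ), i.e. O(eⁿ) ≺ g ≺ O(4ⁿ).
Check each option:
  A. n! — O(n!) does not grow strictly slower than h(n)
  B. log³(n) — O(log³ n) does not grow strictly faster than f(n)
  C. 3ⁿ — O(3ⁿ) is strictly between O(eⁿ) and O(4ⁿ) ✓
  D. n log₂(n) — O(n log n) does not grow strictly faster than f(n)

Only option C (3ⁿ) lies strictly between.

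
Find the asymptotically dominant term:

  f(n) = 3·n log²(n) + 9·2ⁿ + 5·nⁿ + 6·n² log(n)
5·nⁿ

Looking at each term:
  - 3·n log²(n) is O(n log² n)
  - 9·2ⁿ is O(2ⁿ)
  - 5·nⁿ is O(nⁿ)
  - 6·n² log(n) is O(n² log n)

The term 5·nⁿ (O(nⁿ)) grows fastest and dominates all others.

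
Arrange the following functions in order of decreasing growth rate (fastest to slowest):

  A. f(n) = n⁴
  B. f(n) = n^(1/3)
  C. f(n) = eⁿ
C > A > B

Comparing growth rates:
C = eⁿ is O(eⁿ)
A = n⁴ is O(n⁴)
B = n^(1/3) is O(n^(1/3))

Therefore, the order from fastest to slowest is: C > A > B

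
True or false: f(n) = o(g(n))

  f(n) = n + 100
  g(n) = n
False

f(n) = n + 100 is O(n), and g(n) = n is O(n).
Since they have the same growth rate, f(n) = o(g(n)) is false.
(f = o(g) requires f to grow strictly slower, not equal.)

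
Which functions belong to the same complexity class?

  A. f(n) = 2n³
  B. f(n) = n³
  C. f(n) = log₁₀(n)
A and B

Examining each function:
  A. 2n³ is O(n³)
  B. n³ is O(n³)
  C. log₁₀(n) is O(log n)

Functions A and B both have the same complexity class.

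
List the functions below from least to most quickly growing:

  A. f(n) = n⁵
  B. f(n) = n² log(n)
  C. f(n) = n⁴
B < C < A

Comparing growth rates:
B = n² log(n) is O(n² log n)
C = n⁴ is O(n⁴)
A = n⁵ is O(n⁵)

Therefore, the order from slowest to fastest is: B < C < A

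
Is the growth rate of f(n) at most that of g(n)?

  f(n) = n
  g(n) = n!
True

f(n) = n is O(n), and g(n) = n! is O(n!).
Since O(n) ⊆ O(n!) (f grows no faster than g), f(n) = O(g(n)) is true.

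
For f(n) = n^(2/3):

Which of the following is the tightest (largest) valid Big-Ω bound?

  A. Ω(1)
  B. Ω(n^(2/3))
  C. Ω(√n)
B

f(n) = n^(2/3) is Ω(n^(2/3)).
All listed options are valid Big-Ω bounds (lower bounds),
but Ω(n^(2/3)) is the tightest (largest valid bound).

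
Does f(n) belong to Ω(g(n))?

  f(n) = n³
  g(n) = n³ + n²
True

f(n) = n³ and g(n) = n³ + n² are both O(n³).
Big-Ω permits equal growth rates (f ≥ c·g for some c > 0), so f(n) = Ω(g(n)) is true.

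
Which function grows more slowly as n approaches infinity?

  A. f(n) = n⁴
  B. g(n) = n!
A

f(n) = n⁴ is O(n⁴), while g(n) = n! is O(n!).
Since O(n⁴) grows slower than O(n!), f(n) is dominated.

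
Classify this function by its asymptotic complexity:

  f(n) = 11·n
O(n)

The dominant term in 11·n is 11·n, which is Θ(n).
Constants are absorbed, so the tightest bound is O(n).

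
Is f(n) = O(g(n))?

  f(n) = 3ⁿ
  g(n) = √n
False

f(n) = 3ⁿ is O(3ⁿ), and g(n) = √n is O(√n).
Since O(3ⁿ) grows faster than O(√n), f(n) = O(g(n)) is false.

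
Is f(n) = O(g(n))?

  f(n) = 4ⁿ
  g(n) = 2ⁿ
False

f(n) = 4ⁿ is O(4ⁿ), and g(n) = 2ⁿ is O(2ⁿ).
Since O(4ⁿ) grows faster than O(2ⁿ), f(n) = O(g(n)) is false.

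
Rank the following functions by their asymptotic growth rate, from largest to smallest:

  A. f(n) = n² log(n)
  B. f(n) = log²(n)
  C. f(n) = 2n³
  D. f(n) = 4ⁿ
D > C > A > B

Comparing growth rates:
D = 4ⁿ is O(4ⁿ)
C = 2n³ is O(n³)
A = n² log(n) is O(n² log n)
B = log²(n) is O(log² n)

Therefore, the order from fastest to slowest is: D > C > A > B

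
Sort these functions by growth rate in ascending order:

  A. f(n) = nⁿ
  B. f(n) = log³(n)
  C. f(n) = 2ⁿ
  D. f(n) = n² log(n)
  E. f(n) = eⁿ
B < D < C < E < A

Comparing growth rates:
B = log³(n) is O(log³ n)
D = n² log(n) is O(n² log n)
C = 2ⁿ is O(2ⁿ)
E = eⁿ is O(eⁿ)
A = nⁿ is O(nⁿ)

Therefore, the order from slowest to fastest is: B < D < C < E < A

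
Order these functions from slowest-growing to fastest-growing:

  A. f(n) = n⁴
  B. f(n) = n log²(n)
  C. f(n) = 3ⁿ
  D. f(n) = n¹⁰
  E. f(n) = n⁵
B < A < E < D < C

Comparing growth rates:
B = n log²(n) is O(n log² n)
A = n⁴ is O(n⁴)
E = n⁵ is O(n⁵)
D = n¹⁰ is O(n¹⁰)
C = 3ⁿ is O(3ⁿ)

Therefore, the order from slowest to fastest is: B < A < E < D < C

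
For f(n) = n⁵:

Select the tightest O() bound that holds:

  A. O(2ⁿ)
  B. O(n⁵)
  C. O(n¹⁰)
B

f(n) = n⁵ is O(n⁵).
All listed options are valid Big-O bounds (upper bounds),
but O(n⁵) is the tightest (smallest valid bound).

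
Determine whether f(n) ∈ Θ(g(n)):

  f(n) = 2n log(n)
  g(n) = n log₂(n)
True

f(n) = 2n log(n) and g(n) = n log₂(n) are both O(n log n).
Since they have the same asymptotic growth rate, f(n) = Θ(g(n)) is true.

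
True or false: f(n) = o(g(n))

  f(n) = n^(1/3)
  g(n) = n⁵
True

f(n) = n^(1/3) is O(n^(1/3)), and g(n) = n⁵ is O(n⁵).
Since O(n^(1/3)) grows strictly slower than O(n⁵), f(n) = o(g(n)) is true.
This means lim(n→∞) f(n)/g(n) = 0.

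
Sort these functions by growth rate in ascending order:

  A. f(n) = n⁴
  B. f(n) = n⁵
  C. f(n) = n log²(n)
C < A < B

Comparing growth rates:
C = n log²(n) is O(n log² n)
A = n⁴ is O(n⁴)
B = n⁵ is O(n⁵)

Therefore, the order from slowest to fastest is: C < A < B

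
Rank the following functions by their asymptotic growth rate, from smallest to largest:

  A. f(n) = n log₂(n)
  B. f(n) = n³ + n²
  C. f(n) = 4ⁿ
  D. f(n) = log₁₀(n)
D < A < B < C

Comparing growth rates:
D = log₁₀(n) is O(log n)
A = n log₂(n) is O(n log n)
B = n³ + n² is O(n³)
C = 4ⁿ is O(4ⁿ)

Therefore, the order from slowest to fastest is: D < A < B < C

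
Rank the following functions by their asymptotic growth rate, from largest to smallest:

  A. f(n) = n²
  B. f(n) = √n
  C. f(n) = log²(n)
A > B > C

Comparing growth rates:
A = n² is O(n²)
B = √n is O(√n)
C = log²(n) is O(log² n)

Therefore, the order from fastest to slowest is: A > B > C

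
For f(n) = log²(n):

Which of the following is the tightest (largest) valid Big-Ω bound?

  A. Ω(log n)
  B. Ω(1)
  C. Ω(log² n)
C

f(n) = log²(n) is Ω(log² n).
All listed options are valid Big-Ω bounds (lower bounds),
but Ω(log² n) is the tightest (largest valid bound).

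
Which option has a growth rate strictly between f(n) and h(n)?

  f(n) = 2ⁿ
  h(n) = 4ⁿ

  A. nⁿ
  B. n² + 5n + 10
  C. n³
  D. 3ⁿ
D

We need g(n) with 2ⁿ = o(g(n)) and g(n) = o(4ⁿ), i.e. O(2ⁿ) ≺ g ≺ O(4ⁿ).
Check each option:
  A. nⁿ — O(nⁿ) does not grow strictly slower than h(n)
  B. n² + 5n + 10 — O(n²) does not grow strictly faster than f(n)
  C. n³ — O(n³) does not grow strictly faster than f(n)
  D. 3ⁿ — O(3ⁿ) is strictly between O(2ⁿ) and O(4ⁿ) ✓

Only option D (3ⁿ) lies strictly between.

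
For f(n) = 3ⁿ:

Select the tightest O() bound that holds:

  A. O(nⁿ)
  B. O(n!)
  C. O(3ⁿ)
C

f(n) = 3ⁿ is O(3ⁿ).
All listed options are valid Big-O bounds (upper bounds),
but O(3ⁿ) is the tightest (smallest valid bound).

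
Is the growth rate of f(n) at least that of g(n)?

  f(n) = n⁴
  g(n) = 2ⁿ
False

f(n) = n⁴ is O(n⁴), and g(n) = 2ⁿ is O(2ⁿ).
Since O(n⁴) grows slower than O(2ⁿ), f(n) = Ω(g(n)) is false.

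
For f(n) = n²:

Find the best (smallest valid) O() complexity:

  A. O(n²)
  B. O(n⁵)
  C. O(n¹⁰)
A

f(n) = n² is O(n²).
All listed options are valid Big-O bounds (upper bounds),
but O(n²) is the tightest (smallest valid bound).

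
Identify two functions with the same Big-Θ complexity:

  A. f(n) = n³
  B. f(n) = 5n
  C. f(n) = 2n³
A and C

Examining each function:
  A. n³ is O(n³)
  B. 5n is O(n)
  C. 2n³ is O(n³)

Functions A and C both have the same complexity class.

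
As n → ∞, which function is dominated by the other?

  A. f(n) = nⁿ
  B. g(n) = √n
B

f(n) = nⁿ is O(nⁿ), while g(n) = √n is O(√n).
Since O(√n) grows slower than O(nⁿ), g(n) is dominated.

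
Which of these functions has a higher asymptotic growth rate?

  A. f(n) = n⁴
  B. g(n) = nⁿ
B

f(n) = n⁴ is O(n⁴), while g(n) = nⁿ is O(nⁿ).
Since O(nⁿ) grows faster than O(n⁴), g(n) dominates.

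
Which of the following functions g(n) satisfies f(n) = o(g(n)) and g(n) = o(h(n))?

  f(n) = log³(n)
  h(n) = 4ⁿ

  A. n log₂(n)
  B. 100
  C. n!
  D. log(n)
A

We need g(n) with log³(n) = o(g(n)) and g(n) = o(4ⁿ), i.e. O(log³ n) ≺ g ≺ O(4ⁿ).
Check each option:
  A. n log₂(n) — O(n log n) is strictly between O(log³ n) and O(4ⁿ) ✓
  B. 100 — O(1) does not grow strictly faster than f(n)
  C. n! — O(n!) does not grow strictly slower than h(n)
  D. log(n) — O(log n) does not grow strictly faster than f(n)

Only option A (n log₂(n)) lies strictly between.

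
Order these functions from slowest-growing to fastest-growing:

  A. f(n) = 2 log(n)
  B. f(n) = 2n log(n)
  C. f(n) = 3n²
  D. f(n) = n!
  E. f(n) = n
A < E < B < C < D

Comparing growth rates:
A = 2 log(n) is O(log n)
E = n is O(n)
B = 2n log(n) is O(n log n)
C = 3n² is O(n²)
D = n! is O(n!)

Therefore, the order from slowest to fastest is: A < E < B < C < D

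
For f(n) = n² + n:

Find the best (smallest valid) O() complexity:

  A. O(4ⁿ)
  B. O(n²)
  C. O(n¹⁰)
B

f(n) = n² + n is O(n²).
All listed options are valid Big-O bounds (upper bounds),
but O(n²) is the tightest (smallest valid bound).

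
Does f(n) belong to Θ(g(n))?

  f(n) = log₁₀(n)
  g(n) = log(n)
True

f(n) = log₁₀(n) and g(n) = log(n) are both O(log n).
Since they have the same asymptotic growth rate, f(n) = Θ(g(n)) is true.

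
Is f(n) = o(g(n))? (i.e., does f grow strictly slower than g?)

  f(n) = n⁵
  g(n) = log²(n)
False

f(n) = n⁵ is O(n⁵), and g(n) = log²(n) is O(log² n).
Since O(n⁵) grows faster than or equal to O(log² n), f(n) = o(g(n)) is false.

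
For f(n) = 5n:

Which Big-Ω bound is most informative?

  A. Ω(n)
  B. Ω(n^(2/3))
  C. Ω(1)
A

f(n) = 5n is Ω(n).
All listed options are valid Big-Ω bounds (lower bounds),
but Ω(n) is the tightest (largest valid bound).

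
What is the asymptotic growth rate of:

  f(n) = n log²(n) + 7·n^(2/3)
Θ(n log² n)

Order the terms by growth rate: 7·n^(2/3) ≺ n log²(n).
The fastest-growing term n log²(n) dominates as n → ∞; dropping its constant factor gives Θ(n log² n).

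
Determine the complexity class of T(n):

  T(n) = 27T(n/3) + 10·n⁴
Θ(n⁴)

Master Theorem: a = 27, b = 3, f(n) = 10·n⁴.
Compute the critical exponent d = log₃(27) = 3.
Compare f(n) = Θ(n⁴) against n^d:
  k = 4 > d = 3, so f(n) = Ω(n^(d+ε)) — Case 3.
  Regularity: a·(n/b)^4/n^4 = a/b^4 = 27/81 < 1 ✓.
  The top-level work dominates: T(n) = Θ(f(n)) = Θ(n⁴).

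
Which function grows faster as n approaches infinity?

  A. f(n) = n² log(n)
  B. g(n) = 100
A

f(n) = n² log(n) is O(n² log n), while g(n) = 100 is O(1).
Since O(n² log n) grows faster than O(1), f(n) dominates.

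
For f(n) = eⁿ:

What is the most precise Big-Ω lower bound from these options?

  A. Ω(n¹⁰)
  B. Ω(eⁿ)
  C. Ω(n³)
B

f(n) = eⁿ is Ω(eⁿ).
All listed options are valid Big-Ω bounds (lower bounds),
but Ω(eⁿ) is the tightest (largest valid bound).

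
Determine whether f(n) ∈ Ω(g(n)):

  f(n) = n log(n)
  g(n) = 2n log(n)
True

f(n) = n log(n) and g(n) = 2n log(n) are both O(n log n).
Big-Ω permits equal growth rates (f ≥ c·g for some c > 0), so f(n) = Ω(g(n)) is true.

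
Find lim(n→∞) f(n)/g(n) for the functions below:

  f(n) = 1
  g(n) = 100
1/100

Since 1 and 100 have the same growth rate (O(1)),
the ratio converges to a constant: 1/100.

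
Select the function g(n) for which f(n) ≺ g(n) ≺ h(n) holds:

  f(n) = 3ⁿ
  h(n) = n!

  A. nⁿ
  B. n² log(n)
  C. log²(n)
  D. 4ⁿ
D

We need g(n) with 3ⁿ = o(g(n)) and g(n) = o(n!), i.e. O(3ⁿ) ≺ g ≺ O(n!).
Check each option:
  A. nⁿ — O(nⁿ) does not grow strictly slower than h(n)
  B. n² log(n) — O(n² log n) does not grow strictly faster than f(n)
  C. log²(n) — O(log² n) does not grow strictly faster than f(n)
  D. 4ⁿ — O(4ⁿ) is strictly between O(3ⁿ) and O(n!) ✓

Only option D (4ⁿ) lies strictly between.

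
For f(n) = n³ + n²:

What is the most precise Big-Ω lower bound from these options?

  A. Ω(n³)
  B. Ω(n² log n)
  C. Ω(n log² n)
A

f(n) = n³ + n² is Ω(n³).
All listed options are valid Big-Ω bounds (lower bounds),
but Ω(n³) is the tightest (largest valid bound).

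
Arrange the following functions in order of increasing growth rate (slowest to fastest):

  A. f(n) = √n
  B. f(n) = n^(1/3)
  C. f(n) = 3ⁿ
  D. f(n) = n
B < A < D < C

Comparing growth rates:
B = n^(1/3) is O(n^(1/3))
A = √n is O(√n)
D = n is O(n)
C = 3ⁿ is O(3ⁿ)

Therefore, the order from slowest to fastest is: B < A < D < C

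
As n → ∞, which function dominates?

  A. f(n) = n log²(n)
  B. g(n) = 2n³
B

f(n) = n log²(n) is O(n log² n), while g(n) = 2n³ is O(n³).
Since O(n³) grows faster than O(n log² n), g(n) dominates.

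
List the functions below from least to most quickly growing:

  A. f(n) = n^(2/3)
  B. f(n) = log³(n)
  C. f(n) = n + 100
B < A < C

Comparing growth rates:
B = log³(n) is O(log³ n)
A = n^(2/3) is O(n^(2/3))
C = n + 100 is O(n)

Therefore, the order from slowest to fastest is: B < A < C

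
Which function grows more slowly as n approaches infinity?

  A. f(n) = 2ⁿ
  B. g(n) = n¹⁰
B

f(n) = 2ⁿ is O(2ⁿ), while g(n) = n¹⁰ is O(n¹⁰).
Since O(n¹⁰) grows slower than O(2ⁿ), g(n) is dominated.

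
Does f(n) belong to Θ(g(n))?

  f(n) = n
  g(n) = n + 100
True

f(n) = n and g(n) = n + 100 are both O(n).
Since they have the same asymptotic growth rate, f(n) = Θ(g(n)) is true.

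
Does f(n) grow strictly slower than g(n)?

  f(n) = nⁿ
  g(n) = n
False

f(n) = nⁿ is O(nⁿ), and g(n) = n is O(n).
Since O(nⁿ) grows faster than or equal to O(n), f(n) = o(g(n)) is false.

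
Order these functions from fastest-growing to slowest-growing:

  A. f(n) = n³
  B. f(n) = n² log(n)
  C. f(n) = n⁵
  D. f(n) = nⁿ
D > C > A > B

Comparing growth rates:
D = nⁿ is O(nⁿ)
C = n⁵ is O(n⁵)
A = n³ is O(n³)
B = n² log(n) is O(n² log n)

Therefore, the order from fastest to slowest is: D > C > A > B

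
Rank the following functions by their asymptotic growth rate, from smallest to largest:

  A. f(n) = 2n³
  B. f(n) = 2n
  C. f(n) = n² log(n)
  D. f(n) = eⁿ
B < C < A < D

Comparing growth rates:
B = 2n is O(n)
C = n² log(n) is O(n² log n)
A = 2n³ is O(n³)
D = eⁿ is O(eⁿ)

Therefore, the order from slowest to fastest is: B < C < A < D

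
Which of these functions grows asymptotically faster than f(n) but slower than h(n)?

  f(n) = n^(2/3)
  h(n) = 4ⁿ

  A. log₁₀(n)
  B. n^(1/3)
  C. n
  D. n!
C

We need g(n) with n^(2/3) = o(g(n)) and g(n) = o(4ⁿ), i.e. O(n^(2/3)) ≺ g ≺ O(4ⁿ).
Check each option:
  A. log₁₀(n) — O(log n) does not grow strictly faster than f(n)
  B. n^(1/3) — O(n^(1/3)) does not grow strictly faster than f(n)
  C. n — O(n) is strictly between O(n^(2/3)) and O(4ⁿ) ✓
  D. n! — O(n!) does not grow strictly slower than h(n)

Only option C (n) lies strictly between.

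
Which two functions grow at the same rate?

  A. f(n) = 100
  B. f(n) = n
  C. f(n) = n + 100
B and C

Examining each function:
  A. 100 is O(1)
  B. n is O(n)
  C. n + 100 is O(n)

Functions B and C both have the same complexity class.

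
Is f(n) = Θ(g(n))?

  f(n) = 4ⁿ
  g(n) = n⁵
False

f(n) = 4ⁿ is O(4ⁿ), and g(n) = n⁵ is O(n⁵).
Since they have different growth rates, f(n) = Θ(g(n)) is false.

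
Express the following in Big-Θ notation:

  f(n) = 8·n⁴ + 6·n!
Θ(n!)

Order the terms by growth rate: 8·n⁴ ≺ 6·n!.
The fastest-growing term 6·n! dominates as n → ∞; dropping its constant factor gives Θ(n!).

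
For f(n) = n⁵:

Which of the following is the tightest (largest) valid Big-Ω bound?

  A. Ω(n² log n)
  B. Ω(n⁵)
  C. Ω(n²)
B

f(n) = n⁵ is Ω(n⁵).
All listed options are valid Big-Ω bounds (lower bounds),
but Ω(n⁵) is the tightest (largest valid bound).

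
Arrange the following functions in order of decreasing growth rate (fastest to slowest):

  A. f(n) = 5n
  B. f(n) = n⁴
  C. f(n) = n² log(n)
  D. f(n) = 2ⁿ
D > B > C > A

Comparing growth rates:
D = 2ⁿ is O(2ⁿ)
B = n⁴ is O(n⁴)
C = n² log(n) is O(n² log n)
A = 5n is O(n)

Therefore, the order from fastest to slowest is: D > B > C > A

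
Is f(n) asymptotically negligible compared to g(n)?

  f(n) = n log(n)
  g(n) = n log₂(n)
False

f(n) = n log(n) is O(n log n), and g(n) = n log₂(n) is O(n log n).
Since they have the same growth rate, f(n) = o(g(n)) is false.
(f = o(g) requires f to grow strictly slower, not equal.)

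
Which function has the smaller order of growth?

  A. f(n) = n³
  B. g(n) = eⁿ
A

f(n) = n³ is O(n³), while g(n) = eⁿ is O(eⁿ).
Since O(n³) grows slower than O(eⁿ), f(n) is dominated.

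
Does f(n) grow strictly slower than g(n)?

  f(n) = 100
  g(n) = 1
False

f(n) = 100 is O(1), and g(n) = 1 is O(1).
Since they have the same growth rate, f(n) = o(g(n)) is false.
(f = o(g) requires f to grow strictly slower, not equal.)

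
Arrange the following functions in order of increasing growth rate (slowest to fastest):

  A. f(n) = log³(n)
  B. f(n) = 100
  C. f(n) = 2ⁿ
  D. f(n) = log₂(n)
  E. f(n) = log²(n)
B < D < E < A < C

Comparing growth rates:
B = 100 is O(1)
D = log₂(n) is O(log n)
E = log²(n) is O(log² n)
A = log³(n) is O(log³ n)
C = 2ⁿ is O(2ⁿ)

Therefore, the order from slowest to fastest is: B < D < E < A < C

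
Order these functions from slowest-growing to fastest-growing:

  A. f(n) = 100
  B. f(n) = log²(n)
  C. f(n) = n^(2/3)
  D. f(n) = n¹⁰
A < B < C < D

Comparing growth rates:
A = 100 is O(1)
B = log²(n) is O(log² n)
C = n^(2/3) is O(n^(2/3))
D = n¹⁰ is O(n¹⁰)

Therefore, the order from slowest to fastest is: A < B < C < D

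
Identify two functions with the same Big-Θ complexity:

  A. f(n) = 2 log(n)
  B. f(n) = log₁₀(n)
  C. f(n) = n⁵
A and B

Examining each function:
  A. 2 log(n) is O(log n)
  B. log₁₀(n) is O(log n)
  C. n⁵ is O(n⁵)

Functions A and B both have the same complexity class.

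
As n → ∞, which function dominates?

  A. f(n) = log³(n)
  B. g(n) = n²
B

f(n) = log³(n) is O(log³ n), while g(n) = n² is O(n²).
Since O(n²) grows faster than O(log³ n), g(n) dominates.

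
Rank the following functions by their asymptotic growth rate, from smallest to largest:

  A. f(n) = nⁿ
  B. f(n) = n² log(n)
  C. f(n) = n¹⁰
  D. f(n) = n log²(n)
D < B < C < A

Comparing growth rates:
D = n log²(n) is O(n log² n)
B = n² log(n) is O(n² log n)
C = n¹⁰ is O(n¹⁰)
A = nⁿ is O(nⁿ)

Therefore, the order from slowest to fastest is: D < B < C < A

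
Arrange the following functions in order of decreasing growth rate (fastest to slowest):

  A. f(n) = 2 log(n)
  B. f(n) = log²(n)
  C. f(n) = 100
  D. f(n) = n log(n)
D > B > A > C

Comparing growth rates:
D = n log(n) is O(n log n)
B = log²(n) is O(log² n)
A = 2 log(n) is O(log n)
C = 100 is O(1)

Therefore, the order from fastest to slowest is: D > B > A > C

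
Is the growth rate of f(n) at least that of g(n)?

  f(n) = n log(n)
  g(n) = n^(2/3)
True

f(n) = n log(n) is O(n log n), and g(n) = n^(2/3) is O(n^(2/3)).
Since O(n log n) grows at least as fast as O(n^(2/3)), f(n) = Ω(g(n)) is true.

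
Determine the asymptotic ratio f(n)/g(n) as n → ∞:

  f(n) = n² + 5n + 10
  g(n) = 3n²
1/3

Since n² + 5n + 10 and 3n² have the same growth rate (O(n²)),
the ratio converges to a constant: 1/3.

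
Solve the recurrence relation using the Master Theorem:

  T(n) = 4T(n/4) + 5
Θ(n)

Master Theorem: a = 4, b = 4, f(n) = 5.
Compute the critical exponent d = log₄(4) = 1.
Compare f(n) = Θ(1) against n^d:
  k = 0 < d = 1, so f(n) = O(n^(d-ε)) — Case 1.
  The recursion cost dominates: T(n) = Θ(n^d) = Θ(n).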